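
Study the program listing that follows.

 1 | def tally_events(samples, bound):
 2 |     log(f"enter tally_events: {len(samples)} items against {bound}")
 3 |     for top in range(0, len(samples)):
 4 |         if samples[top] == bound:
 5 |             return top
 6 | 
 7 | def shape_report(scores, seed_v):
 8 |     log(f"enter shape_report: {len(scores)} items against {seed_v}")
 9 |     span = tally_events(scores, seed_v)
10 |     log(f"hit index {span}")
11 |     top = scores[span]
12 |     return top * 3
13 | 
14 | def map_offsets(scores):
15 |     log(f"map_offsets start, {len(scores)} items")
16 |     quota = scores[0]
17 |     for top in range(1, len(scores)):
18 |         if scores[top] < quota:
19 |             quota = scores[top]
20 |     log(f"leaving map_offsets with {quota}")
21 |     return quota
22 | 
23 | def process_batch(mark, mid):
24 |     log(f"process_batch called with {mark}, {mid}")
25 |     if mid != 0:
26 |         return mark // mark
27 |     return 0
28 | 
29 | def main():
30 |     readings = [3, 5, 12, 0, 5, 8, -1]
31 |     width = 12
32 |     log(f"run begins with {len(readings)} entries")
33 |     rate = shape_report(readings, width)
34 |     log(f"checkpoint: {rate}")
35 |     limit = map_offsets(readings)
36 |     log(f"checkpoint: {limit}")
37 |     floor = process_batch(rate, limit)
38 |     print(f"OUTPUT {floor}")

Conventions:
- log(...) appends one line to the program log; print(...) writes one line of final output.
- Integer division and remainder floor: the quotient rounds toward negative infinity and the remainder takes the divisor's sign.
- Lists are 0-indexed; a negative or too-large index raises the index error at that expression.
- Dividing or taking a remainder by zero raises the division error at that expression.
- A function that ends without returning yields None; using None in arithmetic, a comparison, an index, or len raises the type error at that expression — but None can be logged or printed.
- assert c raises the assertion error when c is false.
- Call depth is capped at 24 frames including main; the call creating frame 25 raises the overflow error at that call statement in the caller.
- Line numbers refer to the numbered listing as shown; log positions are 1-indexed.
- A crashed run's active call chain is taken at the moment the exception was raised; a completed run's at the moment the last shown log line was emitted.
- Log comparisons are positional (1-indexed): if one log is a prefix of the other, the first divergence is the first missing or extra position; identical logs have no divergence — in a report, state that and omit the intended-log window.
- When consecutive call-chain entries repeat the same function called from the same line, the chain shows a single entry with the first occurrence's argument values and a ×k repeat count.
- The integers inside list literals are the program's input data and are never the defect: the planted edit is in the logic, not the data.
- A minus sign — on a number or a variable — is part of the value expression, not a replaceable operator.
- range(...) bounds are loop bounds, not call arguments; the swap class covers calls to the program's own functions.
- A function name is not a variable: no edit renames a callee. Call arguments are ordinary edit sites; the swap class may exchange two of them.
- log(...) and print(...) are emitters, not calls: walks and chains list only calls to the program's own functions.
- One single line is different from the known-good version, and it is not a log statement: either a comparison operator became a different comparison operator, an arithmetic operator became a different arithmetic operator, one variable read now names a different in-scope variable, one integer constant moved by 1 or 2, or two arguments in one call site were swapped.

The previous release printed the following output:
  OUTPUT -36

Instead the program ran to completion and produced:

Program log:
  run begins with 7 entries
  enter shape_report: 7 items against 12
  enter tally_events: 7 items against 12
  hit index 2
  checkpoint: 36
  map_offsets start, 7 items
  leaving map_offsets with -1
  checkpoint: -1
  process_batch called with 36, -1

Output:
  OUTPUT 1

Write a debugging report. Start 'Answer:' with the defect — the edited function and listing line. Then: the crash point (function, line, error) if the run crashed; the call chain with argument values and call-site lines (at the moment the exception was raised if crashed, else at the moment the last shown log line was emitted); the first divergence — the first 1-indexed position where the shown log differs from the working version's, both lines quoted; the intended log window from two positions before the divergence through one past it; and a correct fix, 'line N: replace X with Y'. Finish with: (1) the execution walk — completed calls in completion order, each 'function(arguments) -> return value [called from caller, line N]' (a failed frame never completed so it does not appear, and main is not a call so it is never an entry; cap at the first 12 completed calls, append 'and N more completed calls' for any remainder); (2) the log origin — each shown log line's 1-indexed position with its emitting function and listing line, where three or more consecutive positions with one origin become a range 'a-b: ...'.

Answer: the defect is in process_batch at line 26.
Core observation: Log streams are identical — the defect surfaces only in the printed output.
Call chain: main -> process_batch(36, -1) (called at line 37).
First divergence: none — the logs agree in full.
Execution walk:
  tally_events([3, 5, 12, 0, 5, 8, -1], 12) -> 2  [called from shape_report, line 9]
  shape_report([3, 5, 12, 0, 5, 8, -1], 12) -> 36  [called from main, line 33]
  map_offsets([3, 5, 12, 0, 5, 8, -1]) -> -1  [called from main, line 35]
  process_batch(36, -1) -> 1  [called from main, line 37]
Log origin:
  1: emitted by main (line 32)
  2: emitted by shape_report (line 8)
  3: emitted by tally_events (line 2)
  4: emitted by shape_report (line 10)
  5: emitted by main (line 34)
  6: emitted by map_offsets (line 15)
  7: emitted by map_offsets (line 20)
  8: emitted by main (line 36)
  9: emitted by process_batch (line 24)
A correct fix: line 26: replace `mark // mark` with `mark // mid`.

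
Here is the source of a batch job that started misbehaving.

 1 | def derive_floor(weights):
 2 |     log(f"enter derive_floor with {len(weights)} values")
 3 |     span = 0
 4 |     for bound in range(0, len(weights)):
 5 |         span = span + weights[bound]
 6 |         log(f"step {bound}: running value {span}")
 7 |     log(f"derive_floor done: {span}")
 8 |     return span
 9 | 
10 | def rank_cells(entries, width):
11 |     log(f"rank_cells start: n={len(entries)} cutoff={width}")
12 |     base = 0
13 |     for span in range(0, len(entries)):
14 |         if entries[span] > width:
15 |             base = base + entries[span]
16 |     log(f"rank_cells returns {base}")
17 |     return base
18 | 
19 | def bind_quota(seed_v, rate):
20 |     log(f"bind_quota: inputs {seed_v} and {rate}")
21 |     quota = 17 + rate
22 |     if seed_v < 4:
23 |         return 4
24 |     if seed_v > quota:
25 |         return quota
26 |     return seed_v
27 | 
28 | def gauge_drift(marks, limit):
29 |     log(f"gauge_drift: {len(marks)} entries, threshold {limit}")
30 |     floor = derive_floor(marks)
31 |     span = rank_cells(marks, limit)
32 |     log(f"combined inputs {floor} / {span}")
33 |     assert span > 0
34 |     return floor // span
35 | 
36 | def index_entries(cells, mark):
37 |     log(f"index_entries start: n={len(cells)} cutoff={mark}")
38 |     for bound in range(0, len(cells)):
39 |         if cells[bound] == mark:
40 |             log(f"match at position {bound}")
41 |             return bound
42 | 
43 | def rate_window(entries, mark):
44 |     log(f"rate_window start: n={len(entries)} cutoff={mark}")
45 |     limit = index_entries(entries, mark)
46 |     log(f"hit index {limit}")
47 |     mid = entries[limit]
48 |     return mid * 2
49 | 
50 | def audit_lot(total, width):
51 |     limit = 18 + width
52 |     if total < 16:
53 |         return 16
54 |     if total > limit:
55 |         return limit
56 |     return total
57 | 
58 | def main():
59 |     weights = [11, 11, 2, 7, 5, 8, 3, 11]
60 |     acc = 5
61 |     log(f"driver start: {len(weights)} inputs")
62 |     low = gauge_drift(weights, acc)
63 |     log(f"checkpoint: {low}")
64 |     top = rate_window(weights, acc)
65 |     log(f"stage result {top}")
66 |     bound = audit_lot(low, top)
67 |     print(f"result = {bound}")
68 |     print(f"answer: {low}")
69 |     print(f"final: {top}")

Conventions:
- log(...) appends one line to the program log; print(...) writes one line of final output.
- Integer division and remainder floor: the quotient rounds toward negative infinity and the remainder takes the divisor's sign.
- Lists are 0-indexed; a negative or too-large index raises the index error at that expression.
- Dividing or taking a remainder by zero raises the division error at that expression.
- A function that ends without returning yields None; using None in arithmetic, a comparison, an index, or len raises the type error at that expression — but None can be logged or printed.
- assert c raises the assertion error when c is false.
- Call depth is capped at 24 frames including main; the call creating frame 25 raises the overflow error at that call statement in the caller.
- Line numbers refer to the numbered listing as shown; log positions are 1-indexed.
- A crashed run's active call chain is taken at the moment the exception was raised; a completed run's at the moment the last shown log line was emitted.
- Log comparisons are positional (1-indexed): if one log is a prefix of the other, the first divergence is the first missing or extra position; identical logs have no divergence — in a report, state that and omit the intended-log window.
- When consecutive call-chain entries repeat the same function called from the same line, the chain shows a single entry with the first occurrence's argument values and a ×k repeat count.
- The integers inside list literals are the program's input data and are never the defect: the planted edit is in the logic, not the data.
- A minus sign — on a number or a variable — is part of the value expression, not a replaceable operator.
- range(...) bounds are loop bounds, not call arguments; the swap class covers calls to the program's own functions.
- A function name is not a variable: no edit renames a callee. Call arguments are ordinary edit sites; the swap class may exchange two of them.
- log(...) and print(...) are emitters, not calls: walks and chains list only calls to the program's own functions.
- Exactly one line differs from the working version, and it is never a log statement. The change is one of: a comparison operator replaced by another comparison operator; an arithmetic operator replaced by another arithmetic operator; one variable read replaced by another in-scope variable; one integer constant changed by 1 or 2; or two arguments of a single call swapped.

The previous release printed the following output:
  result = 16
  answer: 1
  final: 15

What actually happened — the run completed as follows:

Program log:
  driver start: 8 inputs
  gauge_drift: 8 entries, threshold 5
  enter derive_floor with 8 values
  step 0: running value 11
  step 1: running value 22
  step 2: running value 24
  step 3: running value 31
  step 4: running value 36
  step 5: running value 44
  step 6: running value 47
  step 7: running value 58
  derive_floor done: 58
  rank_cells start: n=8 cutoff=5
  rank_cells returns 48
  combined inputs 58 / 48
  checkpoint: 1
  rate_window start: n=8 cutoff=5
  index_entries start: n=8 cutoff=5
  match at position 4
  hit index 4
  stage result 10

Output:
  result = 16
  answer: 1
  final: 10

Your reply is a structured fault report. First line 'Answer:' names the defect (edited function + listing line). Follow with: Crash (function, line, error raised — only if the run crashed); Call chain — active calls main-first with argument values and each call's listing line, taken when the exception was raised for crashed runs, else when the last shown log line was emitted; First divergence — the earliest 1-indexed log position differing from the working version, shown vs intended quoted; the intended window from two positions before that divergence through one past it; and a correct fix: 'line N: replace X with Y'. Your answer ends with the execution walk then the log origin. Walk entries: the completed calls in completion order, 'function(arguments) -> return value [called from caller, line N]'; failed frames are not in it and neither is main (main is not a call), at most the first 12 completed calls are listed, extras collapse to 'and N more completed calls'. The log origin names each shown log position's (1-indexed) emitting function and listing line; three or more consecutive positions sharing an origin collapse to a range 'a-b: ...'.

Answer: the defect is in rate_window at line 48.
The tell: The earliest visible damage is log position 21 — 'stage result 10' rather than the intended 'stage result 15'.
Call chain: main.
First divergence: position 21 — shown 'stage result 10', intended 'stage result 15'.
Intended log window:
  19: match at position 4
  20: hit index 4
  21: stage result 15
Execution walk:
  derive_floor([11, 11, 2, 7, 5, 8, 3, 11]) -> 58  [called from gauge_drift, line 30]
  rank_cells([11, 11, 2, 7, 5, 8, 3, 11], 5) -> 48  [called from gauge_drift, line 31]
  gauge_drift([11, 11, 2, 7, 5, 8, 3, 11], 5) -> 1  [called from main, line 62]
  index_entries([11, 11, 2, 7, 5, 8, 3, 11], 5) -> 4  [called from rate_window, line 45]
  rate_window([11, 11, 2, 7, 5, 8, 3, 11], 5) -> 10  [called from main, line 64]
  audit_lot(1, 10) -> 16  [called from main, line 66]
Log origins:
  1: emitted by main (line 61)
  2: emitted by gauge_drift (line 29)
  3: emitted by derive_floor (line 2)
  4-11: emitted by derive_floor (line 6)
  12: emitted by derive_floor (line 7)
  13: emitted by rank_cells (line 11)
  14: emitted by rank_cells (line 16)
  15: emitted by gauge_drift (line 32)
  16: emitted by main (line 63)
  17: emitted by rate_window (line 44)
  18: emitted by index_entries (line 37)
  19: emitted by index_entries (line 40)
  20: emitted by rate_window (line 46)
  21: emitted by main (line 65)
A correct fix: line 48: replace `2` with `3`.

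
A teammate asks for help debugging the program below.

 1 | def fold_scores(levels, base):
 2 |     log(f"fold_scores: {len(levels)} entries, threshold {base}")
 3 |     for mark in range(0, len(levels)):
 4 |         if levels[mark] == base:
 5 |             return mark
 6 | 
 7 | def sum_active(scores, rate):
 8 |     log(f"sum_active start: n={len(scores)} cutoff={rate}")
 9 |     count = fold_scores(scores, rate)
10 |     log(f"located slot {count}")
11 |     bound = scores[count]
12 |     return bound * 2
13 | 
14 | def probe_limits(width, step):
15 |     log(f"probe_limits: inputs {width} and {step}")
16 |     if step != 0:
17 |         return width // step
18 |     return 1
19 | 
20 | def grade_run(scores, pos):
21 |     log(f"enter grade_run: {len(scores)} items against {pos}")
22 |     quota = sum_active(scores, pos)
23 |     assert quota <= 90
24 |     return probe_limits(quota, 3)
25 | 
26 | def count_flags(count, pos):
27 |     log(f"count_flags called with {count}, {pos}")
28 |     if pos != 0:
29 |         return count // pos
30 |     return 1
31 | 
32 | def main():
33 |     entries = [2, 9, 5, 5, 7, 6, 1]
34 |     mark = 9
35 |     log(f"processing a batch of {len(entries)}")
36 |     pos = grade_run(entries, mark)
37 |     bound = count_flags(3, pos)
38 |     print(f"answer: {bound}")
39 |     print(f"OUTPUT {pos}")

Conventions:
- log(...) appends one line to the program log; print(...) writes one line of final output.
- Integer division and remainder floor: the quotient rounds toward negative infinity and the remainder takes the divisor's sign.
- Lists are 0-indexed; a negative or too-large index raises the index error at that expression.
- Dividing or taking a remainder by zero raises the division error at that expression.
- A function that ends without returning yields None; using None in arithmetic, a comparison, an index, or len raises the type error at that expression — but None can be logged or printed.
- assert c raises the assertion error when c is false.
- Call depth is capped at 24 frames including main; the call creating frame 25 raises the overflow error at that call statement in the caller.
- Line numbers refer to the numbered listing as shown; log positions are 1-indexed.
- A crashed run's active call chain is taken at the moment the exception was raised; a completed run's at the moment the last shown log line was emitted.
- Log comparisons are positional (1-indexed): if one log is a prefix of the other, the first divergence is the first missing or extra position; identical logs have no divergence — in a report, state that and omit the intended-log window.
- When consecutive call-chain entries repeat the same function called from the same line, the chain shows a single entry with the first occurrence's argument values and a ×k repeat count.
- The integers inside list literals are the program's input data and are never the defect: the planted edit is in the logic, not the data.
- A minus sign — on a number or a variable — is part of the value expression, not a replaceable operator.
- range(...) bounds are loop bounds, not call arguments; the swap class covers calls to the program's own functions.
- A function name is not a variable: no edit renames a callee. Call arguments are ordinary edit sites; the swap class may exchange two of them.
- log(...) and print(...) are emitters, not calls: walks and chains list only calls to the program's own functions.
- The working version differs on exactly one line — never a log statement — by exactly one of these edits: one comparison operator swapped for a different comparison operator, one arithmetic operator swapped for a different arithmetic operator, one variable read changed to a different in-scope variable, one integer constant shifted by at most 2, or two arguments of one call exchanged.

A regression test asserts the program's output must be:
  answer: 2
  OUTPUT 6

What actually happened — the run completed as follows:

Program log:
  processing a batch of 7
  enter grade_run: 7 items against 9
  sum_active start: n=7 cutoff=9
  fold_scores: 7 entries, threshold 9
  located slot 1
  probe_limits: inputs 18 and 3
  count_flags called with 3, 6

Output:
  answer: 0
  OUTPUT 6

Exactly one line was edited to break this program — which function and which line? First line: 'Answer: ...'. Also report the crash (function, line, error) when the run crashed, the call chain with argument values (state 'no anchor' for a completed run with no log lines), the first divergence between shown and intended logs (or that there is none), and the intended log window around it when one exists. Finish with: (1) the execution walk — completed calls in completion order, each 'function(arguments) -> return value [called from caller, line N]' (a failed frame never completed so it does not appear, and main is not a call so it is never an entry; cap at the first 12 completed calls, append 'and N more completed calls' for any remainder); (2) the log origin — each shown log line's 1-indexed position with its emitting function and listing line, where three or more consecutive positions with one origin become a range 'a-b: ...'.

Answer: the defect is in main at line 37.
Key fact: Everything matches until log position 7, which reads 'count_flags called with 3, 6' in place of 'count_flags called with 6, 3'.
Call chain: main -> count_flags(3, 6) (called at line 37).
First divergence: position 7 — shown 'count_flags called with 3, 6', intended 'count_flags called with 6, 3'.
Intended log window:
  5: located slot 1
  6: probe_limits: inputs 18 and 3
  7: count_flags called with 6, 3
Execution walk:
  fold_scores([2, 9, 5, 5, 7, 6, 1], 9) -> 1  [called from sum_active, line 9]
  sum_active([2, 9, 5, 5, 7, 6, 1], 9) -> 18  [called from grade_run, line 22]
  probe_limits(18, 3) -> 6  [called from grade_run, line 24]
  grade_run([2, 9, 5, 5, 7, 6, 1], 9) -> 6  [called from main, line 36]
  count_flags(3, 6) -> 0  [called from main, line 37]
Log line origins:
  1: logged in main at line 35
  2: logged in grade_run at line 21
  3: logged in sum_active at line 8
  4: logged in fold_scores at line 2
  5: logged in sum_active at line 10
  6: logged in probe_limits at line 15
  7: logged in count_flags at line 27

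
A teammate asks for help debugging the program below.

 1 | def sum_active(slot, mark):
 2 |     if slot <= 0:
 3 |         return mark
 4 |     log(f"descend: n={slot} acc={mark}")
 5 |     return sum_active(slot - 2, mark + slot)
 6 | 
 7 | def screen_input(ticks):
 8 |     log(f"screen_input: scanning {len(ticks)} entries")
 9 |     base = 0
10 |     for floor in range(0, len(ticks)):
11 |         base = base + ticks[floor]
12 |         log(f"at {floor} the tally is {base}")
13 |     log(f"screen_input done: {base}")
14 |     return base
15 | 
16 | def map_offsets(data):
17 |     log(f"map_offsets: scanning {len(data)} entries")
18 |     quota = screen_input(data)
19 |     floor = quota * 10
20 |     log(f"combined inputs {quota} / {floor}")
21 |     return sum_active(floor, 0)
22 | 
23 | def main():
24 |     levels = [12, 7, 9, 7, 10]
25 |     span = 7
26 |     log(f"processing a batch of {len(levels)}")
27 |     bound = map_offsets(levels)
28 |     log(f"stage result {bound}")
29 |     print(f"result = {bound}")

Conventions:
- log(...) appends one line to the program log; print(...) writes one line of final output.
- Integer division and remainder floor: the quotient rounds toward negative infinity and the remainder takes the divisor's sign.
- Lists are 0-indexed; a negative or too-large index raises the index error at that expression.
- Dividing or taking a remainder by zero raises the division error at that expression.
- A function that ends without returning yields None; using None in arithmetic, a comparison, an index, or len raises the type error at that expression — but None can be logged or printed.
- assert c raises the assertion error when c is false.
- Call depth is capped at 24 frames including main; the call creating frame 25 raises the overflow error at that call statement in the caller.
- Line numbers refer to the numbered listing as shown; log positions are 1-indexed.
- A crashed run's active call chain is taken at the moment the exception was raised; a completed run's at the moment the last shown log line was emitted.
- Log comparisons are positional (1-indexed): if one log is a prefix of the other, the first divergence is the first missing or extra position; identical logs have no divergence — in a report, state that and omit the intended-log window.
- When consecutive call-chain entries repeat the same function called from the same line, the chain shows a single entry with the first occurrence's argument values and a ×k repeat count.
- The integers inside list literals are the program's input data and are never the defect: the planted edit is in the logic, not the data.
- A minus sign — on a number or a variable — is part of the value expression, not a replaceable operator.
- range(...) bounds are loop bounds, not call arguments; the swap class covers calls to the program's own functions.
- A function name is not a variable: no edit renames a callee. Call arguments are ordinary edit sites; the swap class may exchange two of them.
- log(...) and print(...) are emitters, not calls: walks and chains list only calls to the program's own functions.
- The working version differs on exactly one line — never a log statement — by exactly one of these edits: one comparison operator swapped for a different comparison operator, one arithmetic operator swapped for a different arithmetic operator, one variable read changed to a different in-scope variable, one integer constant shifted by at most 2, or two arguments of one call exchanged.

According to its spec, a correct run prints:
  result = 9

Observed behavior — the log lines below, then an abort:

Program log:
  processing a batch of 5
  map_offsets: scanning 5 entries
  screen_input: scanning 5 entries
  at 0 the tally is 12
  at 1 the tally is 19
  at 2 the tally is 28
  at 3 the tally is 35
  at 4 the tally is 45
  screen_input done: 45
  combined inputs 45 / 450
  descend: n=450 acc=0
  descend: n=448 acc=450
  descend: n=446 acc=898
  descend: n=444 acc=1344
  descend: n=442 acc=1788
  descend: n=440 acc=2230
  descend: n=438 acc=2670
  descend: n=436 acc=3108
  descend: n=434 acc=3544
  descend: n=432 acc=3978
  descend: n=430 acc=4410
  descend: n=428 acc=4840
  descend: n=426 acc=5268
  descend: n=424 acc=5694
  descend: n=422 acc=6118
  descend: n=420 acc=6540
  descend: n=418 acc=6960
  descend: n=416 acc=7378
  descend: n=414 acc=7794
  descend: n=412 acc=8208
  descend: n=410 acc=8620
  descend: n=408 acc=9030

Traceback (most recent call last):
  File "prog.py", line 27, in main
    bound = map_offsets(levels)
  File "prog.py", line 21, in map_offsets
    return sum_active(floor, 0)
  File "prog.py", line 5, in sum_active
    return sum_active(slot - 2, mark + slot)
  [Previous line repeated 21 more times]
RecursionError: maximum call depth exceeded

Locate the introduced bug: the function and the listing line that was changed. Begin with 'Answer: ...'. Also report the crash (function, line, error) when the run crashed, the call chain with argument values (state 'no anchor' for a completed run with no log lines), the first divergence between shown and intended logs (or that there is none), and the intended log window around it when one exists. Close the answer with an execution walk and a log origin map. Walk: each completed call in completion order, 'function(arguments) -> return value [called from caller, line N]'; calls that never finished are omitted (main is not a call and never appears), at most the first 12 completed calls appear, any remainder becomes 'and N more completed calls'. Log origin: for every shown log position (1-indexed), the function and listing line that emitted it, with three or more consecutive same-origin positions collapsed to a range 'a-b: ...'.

Answer: the defect is in map_offsets at line 19.
Key observation: At log position 10 the runs split — shown 'combined inputs 45 / 450', but the working version logs 'combined inputs 45 / 5'.
Crash: sum_active, line 5, RecursionError.
Call chain: main -> map_offsets([12, 7, 9, 7, 10]) (called at line 27) -> sum_active(450, 0) (called at line 21) -> sum_active(448, 450) (called at line 5) ×21.
First divergence: position 10 — the shown line 'combined inputs 45 / 450' should read 'combined inputs 45 / 5'.
Intended log window:
  8: at 4 the tally is 45
  9: screen_input done: 45
  10: combined inputs 45 / 5
  11: descend: n=5 acc=0
Execution walk:
  screen_input([12, 7, 9, 7, 10]) -> 45  [called from map_offsets, line 18]
Log origin:
  1: from main, line 26
  2: from map_offsets, line 17
  3: from screen_input, line 8
  4-8: from screen_input, line 12
  9: from screen_input, line 13
  10: from map_offsets, line 20
  11-32: from sum_active, line 4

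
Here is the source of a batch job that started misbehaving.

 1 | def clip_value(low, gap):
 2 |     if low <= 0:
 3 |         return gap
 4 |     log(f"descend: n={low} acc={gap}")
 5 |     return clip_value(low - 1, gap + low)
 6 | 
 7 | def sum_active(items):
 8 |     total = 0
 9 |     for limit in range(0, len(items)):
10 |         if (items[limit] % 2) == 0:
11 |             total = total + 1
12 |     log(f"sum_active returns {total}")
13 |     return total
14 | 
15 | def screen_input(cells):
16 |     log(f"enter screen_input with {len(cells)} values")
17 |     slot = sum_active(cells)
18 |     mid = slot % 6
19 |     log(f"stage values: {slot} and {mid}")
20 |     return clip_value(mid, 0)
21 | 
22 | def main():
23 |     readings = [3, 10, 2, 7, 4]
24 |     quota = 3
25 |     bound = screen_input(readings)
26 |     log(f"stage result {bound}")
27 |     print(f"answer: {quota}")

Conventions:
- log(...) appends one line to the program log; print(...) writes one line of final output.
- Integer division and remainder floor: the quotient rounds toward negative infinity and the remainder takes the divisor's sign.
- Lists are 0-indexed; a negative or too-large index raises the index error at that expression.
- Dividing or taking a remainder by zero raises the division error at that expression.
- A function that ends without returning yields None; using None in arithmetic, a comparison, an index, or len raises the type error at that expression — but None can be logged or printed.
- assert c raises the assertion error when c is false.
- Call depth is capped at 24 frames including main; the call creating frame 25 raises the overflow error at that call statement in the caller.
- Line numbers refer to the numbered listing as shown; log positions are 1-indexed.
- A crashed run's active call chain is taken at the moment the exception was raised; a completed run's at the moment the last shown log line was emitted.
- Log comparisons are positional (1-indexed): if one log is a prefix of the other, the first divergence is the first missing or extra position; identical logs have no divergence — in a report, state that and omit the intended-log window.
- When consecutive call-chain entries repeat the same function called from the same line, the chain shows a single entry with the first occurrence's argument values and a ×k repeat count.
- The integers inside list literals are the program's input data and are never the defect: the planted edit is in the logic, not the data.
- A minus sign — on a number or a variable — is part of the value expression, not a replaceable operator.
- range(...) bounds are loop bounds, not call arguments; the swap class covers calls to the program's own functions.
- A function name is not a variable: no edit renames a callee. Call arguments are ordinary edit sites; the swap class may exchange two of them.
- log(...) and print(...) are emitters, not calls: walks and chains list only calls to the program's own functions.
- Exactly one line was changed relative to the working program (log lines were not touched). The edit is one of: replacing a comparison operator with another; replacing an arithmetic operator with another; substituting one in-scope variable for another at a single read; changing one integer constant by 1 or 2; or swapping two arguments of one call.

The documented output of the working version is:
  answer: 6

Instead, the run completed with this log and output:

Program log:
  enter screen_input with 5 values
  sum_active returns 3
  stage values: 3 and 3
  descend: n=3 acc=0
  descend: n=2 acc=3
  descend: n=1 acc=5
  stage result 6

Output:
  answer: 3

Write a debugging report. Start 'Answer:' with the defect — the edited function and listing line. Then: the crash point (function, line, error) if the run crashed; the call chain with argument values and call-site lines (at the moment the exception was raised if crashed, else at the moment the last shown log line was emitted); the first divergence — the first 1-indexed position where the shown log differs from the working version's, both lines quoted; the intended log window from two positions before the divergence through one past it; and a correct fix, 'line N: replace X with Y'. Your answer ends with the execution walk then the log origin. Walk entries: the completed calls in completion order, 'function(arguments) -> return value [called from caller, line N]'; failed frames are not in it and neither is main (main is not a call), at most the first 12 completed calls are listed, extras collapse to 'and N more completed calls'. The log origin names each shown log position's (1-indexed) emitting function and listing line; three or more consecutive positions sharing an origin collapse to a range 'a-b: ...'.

Answer: the defect is in main at line 27.
Key fact: No log line changed; the fault shows up purely in the output.
Call chain: main.
First divergence: none — the logs agree in full.
Execution walk:
  sum_active([3, 10, 2, 7, 4]) -> 3  [called from screen_input, line 17]
  clip_value(0, 6) -> 6  [called from clip_value, line 5]
  clip_value(1, 5) -> 6  [called from clip_value, line 5]
  clip_value(2, 3) -> 6  [called from clip_value, line 5]
  clip_value(3, 0) -> 6  [called from screen_input, line 20]
  screen_input([3, 10, 2, 7, 4]) -> 6  [called from main, line 25]
Log line origins:
  1: emitted by screen_input (line 16)
  2: emitted by sum_active (line 12)
  3: emitted by screen_input (line 19)
  4-6: emitted by clip_value (line 4)
  7: emitted by main (line 26)
A correct fix: line 27: replace `quota` with `bound`.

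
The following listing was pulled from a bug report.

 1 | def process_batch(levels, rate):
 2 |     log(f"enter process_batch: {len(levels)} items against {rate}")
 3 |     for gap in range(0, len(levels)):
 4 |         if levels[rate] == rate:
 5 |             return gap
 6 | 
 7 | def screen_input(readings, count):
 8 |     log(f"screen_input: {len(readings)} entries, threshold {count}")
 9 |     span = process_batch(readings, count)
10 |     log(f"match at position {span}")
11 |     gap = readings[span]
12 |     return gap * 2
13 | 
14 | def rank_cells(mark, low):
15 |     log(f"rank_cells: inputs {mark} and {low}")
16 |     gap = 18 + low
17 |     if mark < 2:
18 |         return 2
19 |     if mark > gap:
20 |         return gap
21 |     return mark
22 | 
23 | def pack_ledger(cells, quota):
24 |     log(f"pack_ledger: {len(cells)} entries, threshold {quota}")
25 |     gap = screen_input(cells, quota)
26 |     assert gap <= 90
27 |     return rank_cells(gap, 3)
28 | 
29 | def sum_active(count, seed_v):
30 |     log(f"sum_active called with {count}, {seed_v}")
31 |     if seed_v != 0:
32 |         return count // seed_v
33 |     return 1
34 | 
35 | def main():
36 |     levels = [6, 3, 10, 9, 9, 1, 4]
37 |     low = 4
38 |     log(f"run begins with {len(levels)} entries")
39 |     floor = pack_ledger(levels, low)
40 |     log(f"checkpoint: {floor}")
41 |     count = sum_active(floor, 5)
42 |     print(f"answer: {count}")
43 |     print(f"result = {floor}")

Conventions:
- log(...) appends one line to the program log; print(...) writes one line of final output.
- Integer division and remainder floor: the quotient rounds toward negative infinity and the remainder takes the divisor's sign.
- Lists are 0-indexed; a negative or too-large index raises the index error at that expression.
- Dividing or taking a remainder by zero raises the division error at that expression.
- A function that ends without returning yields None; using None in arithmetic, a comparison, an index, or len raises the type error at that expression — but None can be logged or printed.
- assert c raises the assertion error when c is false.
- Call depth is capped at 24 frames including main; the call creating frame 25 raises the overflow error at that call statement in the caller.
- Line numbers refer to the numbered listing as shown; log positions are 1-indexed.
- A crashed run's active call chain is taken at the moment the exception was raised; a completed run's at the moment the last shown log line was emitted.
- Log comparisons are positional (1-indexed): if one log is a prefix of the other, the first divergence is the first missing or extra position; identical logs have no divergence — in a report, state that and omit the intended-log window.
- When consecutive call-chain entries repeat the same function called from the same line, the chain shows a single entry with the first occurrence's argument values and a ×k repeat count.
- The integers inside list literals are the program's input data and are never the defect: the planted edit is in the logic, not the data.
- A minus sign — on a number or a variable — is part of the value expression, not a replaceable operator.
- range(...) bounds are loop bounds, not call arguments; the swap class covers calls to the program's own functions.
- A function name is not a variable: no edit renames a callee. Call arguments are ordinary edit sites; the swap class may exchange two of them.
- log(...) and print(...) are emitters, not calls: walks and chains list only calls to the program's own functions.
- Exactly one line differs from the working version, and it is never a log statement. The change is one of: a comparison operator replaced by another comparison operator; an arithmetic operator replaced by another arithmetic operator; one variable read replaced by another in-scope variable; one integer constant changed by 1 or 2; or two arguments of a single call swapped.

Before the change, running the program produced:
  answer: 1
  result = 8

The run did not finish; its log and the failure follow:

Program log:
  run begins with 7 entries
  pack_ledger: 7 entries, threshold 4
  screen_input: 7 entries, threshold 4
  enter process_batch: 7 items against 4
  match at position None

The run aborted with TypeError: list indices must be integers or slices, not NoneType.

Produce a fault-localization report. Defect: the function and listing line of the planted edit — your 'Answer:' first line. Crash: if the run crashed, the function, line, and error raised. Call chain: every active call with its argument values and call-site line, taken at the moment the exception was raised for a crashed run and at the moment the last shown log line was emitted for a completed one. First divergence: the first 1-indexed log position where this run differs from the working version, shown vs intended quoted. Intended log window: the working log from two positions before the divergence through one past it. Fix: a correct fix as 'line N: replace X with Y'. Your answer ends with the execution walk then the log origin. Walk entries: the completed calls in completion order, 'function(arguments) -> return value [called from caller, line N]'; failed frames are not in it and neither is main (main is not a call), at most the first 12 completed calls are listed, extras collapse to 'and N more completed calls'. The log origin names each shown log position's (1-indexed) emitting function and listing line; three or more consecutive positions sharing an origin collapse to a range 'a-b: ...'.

Answer: the defect is in process_batch at line 4.
The tell: Log line 5 is where behavior first shows: 'match at position None' appears instead of 'match at position 6'.
Crash: screen_input, line 11, TypeError.
Call chain: main -> pack_ledger([6, 3, 10, 9, 9, 1, 4], 4) (called at line 39) -> screen_input([6, 3, 10, 9, 9, 1, 4], 4) (called at line 25).
First divergence: position 5; shown 'match at position None' vs intended 'match at position 6'.
Intended log window:
  3: screen_input: 7 entries, threshold 4
  4: enter process_batch: 7 items against 4
  5: match at position 6
  6: rank_cells: inputs 8 and 3
Execution walk:
  process_batch([6, 3, 10, 9, 9, 1, 4], 4) -> None  [called from screen_input, line 9]
Log origins:
  1: from main, line 38
  2: from pack_ledger, line 24
  3: from screen_input, line 8
  4: from process_batch, line 2
  5: from screen_input, line 10
A correct fix: line 4: replace `levels[rate]` with `levels[gap]`.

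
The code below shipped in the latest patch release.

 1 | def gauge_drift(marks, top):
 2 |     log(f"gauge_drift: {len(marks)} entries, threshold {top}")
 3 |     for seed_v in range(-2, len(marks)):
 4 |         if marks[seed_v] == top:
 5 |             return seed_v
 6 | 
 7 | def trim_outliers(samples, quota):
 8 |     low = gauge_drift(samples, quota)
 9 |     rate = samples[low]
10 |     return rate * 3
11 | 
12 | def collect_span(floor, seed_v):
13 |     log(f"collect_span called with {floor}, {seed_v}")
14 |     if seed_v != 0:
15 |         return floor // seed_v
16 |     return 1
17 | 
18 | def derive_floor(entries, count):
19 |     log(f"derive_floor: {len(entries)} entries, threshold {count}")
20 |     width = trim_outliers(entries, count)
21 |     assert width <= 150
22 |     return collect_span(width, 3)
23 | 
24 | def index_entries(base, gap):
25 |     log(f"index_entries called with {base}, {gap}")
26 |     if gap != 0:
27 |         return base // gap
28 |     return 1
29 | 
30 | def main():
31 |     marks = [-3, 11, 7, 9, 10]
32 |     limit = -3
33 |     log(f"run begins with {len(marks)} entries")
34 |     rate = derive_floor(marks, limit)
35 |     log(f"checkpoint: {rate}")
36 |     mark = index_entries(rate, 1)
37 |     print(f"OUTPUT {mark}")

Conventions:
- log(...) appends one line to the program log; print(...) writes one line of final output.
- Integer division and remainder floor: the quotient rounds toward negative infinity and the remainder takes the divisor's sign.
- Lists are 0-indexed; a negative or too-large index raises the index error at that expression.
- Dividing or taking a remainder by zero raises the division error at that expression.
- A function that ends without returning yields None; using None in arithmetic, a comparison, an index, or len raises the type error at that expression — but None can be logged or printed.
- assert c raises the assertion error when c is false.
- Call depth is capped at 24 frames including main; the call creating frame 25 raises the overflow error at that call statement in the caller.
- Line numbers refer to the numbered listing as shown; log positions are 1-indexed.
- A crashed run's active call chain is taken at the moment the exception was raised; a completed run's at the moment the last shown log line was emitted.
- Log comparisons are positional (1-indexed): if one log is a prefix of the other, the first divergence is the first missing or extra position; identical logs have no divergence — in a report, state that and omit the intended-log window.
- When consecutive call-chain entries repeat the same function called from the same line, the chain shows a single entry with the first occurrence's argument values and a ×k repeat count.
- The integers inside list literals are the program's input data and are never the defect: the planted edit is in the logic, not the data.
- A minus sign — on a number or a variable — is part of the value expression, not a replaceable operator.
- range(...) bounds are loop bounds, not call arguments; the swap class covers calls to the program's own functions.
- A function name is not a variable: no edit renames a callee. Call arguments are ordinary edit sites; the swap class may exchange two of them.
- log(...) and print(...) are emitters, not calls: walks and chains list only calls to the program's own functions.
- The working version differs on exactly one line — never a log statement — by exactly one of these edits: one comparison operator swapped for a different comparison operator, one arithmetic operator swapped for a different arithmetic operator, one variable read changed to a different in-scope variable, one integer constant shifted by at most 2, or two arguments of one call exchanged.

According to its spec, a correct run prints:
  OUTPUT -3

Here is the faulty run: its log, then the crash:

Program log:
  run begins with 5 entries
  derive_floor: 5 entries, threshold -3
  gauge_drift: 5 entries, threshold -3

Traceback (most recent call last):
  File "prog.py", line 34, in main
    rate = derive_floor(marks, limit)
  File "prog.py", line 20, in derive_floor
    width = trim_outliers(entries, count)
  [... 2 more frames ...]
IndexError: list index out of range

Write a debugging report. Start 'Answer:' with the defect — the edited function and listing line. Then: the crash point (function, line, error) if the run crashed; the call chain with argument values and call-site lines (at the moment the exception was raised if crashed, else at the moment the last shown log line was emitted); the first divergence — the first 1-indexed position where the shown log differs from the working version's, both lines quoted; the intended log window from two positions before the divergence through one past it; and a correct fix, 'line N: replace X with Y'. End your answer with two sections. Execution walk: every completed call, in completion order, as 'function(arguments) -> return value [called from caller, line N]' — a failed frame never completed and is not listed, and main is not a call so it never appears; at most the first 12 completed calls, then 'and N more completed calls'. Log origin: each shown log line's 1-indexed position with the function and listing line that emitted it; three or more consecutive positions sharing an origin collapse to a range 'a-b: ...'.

Answer: the defect is in gauge_drift at line 3.
Core observation: The log ends early — 3 lines, where the working version next logs 'collect_span called with -9, 3'.
Crash: gauge_drift, line 4, IndexError.
Call chain: main -> derive_floor([-3, 11, 7, 9, 10], -3) (called at line 34) -> trim_outliers([-3, 11, 7, 9, 10], -3) (called at line 20) -> gauge_drift([-3, 11, 7, 9, 10], -3) (called at line 8).
First divergence: position 4; the shown log stops at 3 lines while the working version next logs 'collect_span called with -9, 3'.
Intended log window:
  2: derive_floor: 5 entries, threshold -3
  3: gauge_drift: 5 entries, threshold -3
  4: collect_span called with -9, 3
  5: checkpoint: -3
Execution walk:
  (no call completed)
Log origins:
  1: emitted by main (line 33)
  2: emitted by derive_floor (line 19)
  3: emitted by gauge_drift (line 2)
A correct fix: line 3: replace `-2` with `0`.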